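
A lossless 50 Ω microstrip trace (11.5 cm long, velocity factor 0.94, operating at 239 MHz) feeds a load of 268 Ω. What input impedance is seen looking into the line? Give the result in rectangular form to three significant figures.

Z_in ≈ 26.4 − j64.2 Ω

λ = v/f = 0.94·c / 239 MHz = 1.18 m
βl = 2π·l/λ = 2π × 0.0975 = 35.1°
tan(βl) = tan(35.1°) = 0.702
Z_in = Z_0·(Z_L + jZ_0·tanβl)/(Z_0 + jZ_L·tanβl)
     = 50·(268 + j35.1)/(50 + j188)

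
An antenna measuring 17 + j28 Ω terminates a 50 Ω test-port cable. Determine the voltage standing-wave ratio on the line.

Γ = (Z_L − Z_0)/(Z_L + Z_0) = (-33 + j28)/(67 + j28)
|Γ| = 43.3/72.6 = 0.596
VSWR = (1 + |Γ|)/(1 − |Γ|) = 1.6/0.404

VSWR ≈ 3.95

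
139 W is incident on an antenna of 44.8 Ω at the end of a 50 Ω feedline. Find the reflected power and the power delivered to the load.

Γ = (44.8 − 50)/(44.8 + 50) = -0.0549
|Γ|² = 0.00301
P_refl = |Γ|²·P_inc = 0.418 W, P_del = (1 − |Γ|²)·P_inc = 139 W

P_reflected ≈ 0.418 W; P_delivered ≈ 139 W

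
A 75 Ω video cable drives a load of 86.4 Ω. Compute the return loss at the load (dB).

RL ≈ 23 dB

Γ = (86.4 − 75)/(86.4 + 75) = 0.0706
RL = −20·log₁₀|Γ| = −20·log₁₀(0.0706)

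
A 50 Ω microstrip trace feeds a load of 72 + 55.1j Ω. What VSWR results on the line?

Γ = (Z_L − Z_0)/(Z_L + Z_0) = (22 + j55.1)/(122 + j55.1)
|Γ| = 59.3/134 = 0.443
VSWR = (1 + |Γ|)/(1 − |Γ|) = 1.44/0.557

VSWR ≈ 2.59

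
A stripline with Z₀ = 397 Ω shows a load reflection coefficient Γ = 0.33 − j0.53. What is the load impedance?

Z_L ≈ 332 − j577 Ω

Z_L = Z_0·(1 + Γ)/(1 − Γ) = 397·(1.33 − j0.53)/(0.67 + j0.53)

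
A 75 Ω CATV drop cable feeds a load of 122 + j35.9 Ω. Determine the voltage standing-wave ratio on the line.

Γ = (Z_L − Z_0)/(Z_L + Z_0) = (47 + j35.9)/(197 + j35.9)
|Γ| = 59.1/200 = 0.295
VSWR = (1 + |Γ|)/(1 − |Γ|) = 1.3/0.705

VSWR ≈ 1.84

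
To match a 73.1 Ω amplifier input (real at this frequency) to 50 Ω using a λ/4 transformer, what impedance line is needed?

Z_qwt ≈ 60.5 Ω

Z_qwt = √(Z_0·R_L) = √(50 × 73.1) = √3655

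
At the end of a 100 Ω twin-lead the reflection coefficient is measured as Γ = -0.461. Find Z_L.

Z_L ≈ 36.9 Ω

Z_L = Z_0·(1 + Γ)/(1 − Γ) = 100·(0.539)/(1.46)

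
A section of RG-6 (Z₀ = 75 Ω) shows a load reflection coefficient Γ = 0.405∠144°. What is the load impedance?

Z_L ≈ 34.5 + j19.6 Ω

Z_L = Z_0·(1 + Γ)/(1 − Γ) = 75·(0.672 + j0.238)/(1.33 − j0.238)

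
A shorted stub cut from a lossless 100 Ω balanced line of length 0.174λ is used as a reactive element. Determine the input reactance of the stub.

βl = 2π × 0.174 = 62.6°
tan(βl) = 1.93
For a shorted stub, Z_in = jZ_0·tan(βl)

X_in ≈ 193 Ω (inductive)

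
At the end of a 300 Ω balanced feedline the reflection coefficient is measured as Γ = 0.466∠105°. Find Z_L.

Z_L ≈ 161 + j185 Ω

Z_L = Z_0·(1 + Γ)/(1 − Γ) = 300·(0.879 + j0.45)/(1.12 − j0.45)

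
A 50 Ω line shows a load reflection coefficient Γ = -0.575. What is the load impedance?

Z_L = Z_0·(1 + Γ)/(1 − Γ) = 50·(0.425)/(1.57)

Z_L ≈ 13.5 Ω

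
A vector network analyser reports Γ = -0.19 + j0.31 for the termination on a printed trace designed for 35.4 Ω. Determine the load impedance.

Z_L = Z_0·(1 + Γ)/(1 − Γ) = 35.4·(0.81 + j0.31)/(1.19 − j0.31)

Z_L ≈ 20.3 + j14.5 Ω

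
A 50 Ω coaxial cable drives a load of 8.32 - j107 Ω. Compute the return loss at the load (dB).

RL ≈ 0.516 dB

Γ = (-41.68 − j107)/(58.32 − j107), |Γ| = 0.942
RL = −20·log₁₀|Γ| = −20·log₁₀(0.942)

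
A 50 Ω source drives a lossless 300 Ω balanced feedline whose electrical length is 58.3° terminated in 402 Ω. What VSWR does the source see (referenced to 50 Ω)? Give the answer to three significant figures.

tan(βl) = 1.62
Z_in = Z_0·(Z_L + jZ_0·tanβl)/(Z_0 + jZ_L·tanβl) = 255 − j67.7 Ω
Γ_s = (Z_in − Z_s)/(Z_in + Z_s) = (205 − j67.7)/(305 − j67.7), |Γ_s| = 0.691
VSWR = (1 + |Γ_s|)/(1 − |Γ_s|)

VSWR ≈ 5.47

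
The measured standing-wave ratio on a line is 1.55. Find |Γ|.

|Γ| ≈ 0.216

|Γ| = (S − 1)/(S + 1) = (1.55 − 1)/(1.55 + 1) = 0.55/2.55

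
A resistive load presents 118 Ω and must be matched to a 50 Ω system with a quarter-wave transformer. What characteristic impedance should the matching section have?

Z_qwt = √(Z_0·R_L) = √(50 × 118) = √5900

Z_qwt ≈ 76.8 Ω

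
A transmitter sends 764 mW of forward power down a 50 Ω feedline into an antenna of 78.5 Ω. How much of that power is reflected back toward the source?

P_reflected ≈ 37.6 mW

Γ = (78.5 − 50)/(78.5 + 50) = 0.222
|Γ|² = 0.0492
P_refl = |Γ|²·P_inc = 37.6 mW, P_del = (1 − |Γ|²)·P_inc = 726 mW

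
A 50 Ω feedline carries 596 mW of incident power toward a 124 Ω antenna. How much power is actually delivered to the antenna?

P_delivered ≈ 488 mW

Γ = (124 − 50)/(124 + 50) = 0.425
|Γ|² = 0.181
P_refl = |Γ|²·P_inc = 108 mW, P_del = (1 − |Γ|²)·P_inc = 488 mW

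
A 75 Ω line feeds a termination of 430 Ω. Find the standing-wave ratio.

VSWR ≈ 5.73

Γ = (430 − 75)/(430 + 75) = 0.703
VSWR = (1 + 0.703)/(1 − 0.703)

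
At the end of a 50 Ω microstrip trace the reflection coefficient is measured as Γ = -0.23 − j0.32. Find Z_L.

Z_L = Z_0·(1 + Γ)/(1 − Γ) = 50·(0.77 − j0.32)/(1.23 + j0.32)

Z_L ≈ 26.1 − j19.8 Ω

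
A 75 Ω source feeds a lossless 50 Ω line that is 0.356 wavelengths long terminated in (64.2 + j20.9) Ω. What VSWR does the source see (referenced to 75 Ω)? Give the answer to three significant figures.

VSWR ≈ 2.27

βl = 2π × 0.356 = 128°
tan(βl) = -1.27
Z_in = Z_0·(Z_L + jZ_0·tanβl)/(Z_0 + jZ_L·tanβl) = 33.5 + j7.86 Ω
Γ_s = (Z_in − Z_s)/(Z_in + Z_s) = (-41.5 + j7.86)/(109 + j7.86), |Γ_s| = 0.388
VSWR = (1 + |Γ_s|)/(1 − |Γ_s|)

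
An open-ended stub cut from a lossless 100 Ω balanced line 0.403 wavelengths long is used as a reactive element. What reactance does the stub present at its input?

X_in ≈ 143 Ω (inductive)

βl = 2π × 0.403 = 145°
tan(βl) = -0.698
For an open-ended stub, Z_in = −jZ_0·cot(βl) = −jZ_0/tan(βl)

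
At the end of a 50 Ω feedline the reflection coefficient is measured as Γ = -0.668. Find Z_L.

Z_L ≈ 9.95 Ω

Z_L = Z_0·(1 + Γ)/(1 − Γ) = 50·(0.332)/(1.67)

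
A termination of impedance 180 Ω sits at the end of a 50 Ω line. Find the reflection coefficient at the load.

Γ = 0.565

Γ = (Z_L − Z_0)/(Z_L + Z_0) = (180 − 50)/(180 + 50) = 130/230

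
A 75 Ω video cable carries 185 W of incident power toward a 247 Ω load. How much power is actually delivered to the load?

Γ = (247 − 75)/(247 + 75) = 0.534
|Γ|² = 0.285
P_refl = |Γ|²·P_inc = 52.8 W, P_del = (1 − |Γ|²)·P_inc = 132 W

P_delivered ≈ 132 W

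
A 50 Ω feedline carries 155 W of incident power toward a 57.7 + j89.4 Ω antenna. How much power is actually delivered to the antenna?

P_delivered ≈ 91.3 W

|Γ| = |(7.7 + j89.4)/(107.7 + j89.4)| = 0.641
|Γ|² = 0.411
P_refl = |Γ|²·P_inc = 63.7 W, P_del = (1 − |Γ|²)·P_inc = 91.3 W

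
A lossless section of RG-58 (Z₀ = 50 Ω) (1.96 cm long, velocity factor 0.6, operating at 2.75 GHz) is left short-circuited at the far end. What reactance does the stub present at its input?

X_in ≈ -156 Ω (capacitive)

λ = v/f = 0.6·c / 2.75 GHz = 0.0655 m
βl = 2π·l/λ = 2π × 0.299 = 108°
tan(βl) = -3.11
For a short-circuited stub, Z_in = jZ_0·tan(βl)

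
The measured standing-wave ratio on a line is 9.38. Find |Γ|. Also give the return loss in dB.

|Γ| ≈ 0.807; return loss ≈ 1.86 dB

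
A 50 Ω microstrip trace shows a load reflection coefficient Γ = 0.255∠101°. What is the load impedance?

Z_L ≈ 40.2 + j21.5 Ω

Z_L = Z_0·(1 + Γ)/(1 − Γ) = 50·(0.951 + j0.25)/(1.05 − j0.25)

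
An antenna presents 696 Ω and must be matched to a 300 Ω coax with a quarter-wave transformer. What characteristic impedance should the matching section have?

Z_qwt ≈ 457 Ω

Z_qwt = √(Z_0·R_L) = √(300 × 696) = √208800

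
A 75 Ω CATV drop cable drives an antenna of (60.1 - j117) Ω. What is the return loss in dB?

Γ = (-14.9 − j117)/(135.1 − j117), |Γ| = 0.66
RL = −20·log₁₀|Γ| = −20·log₁₀(0.66)

RL ≈ 3.61 dB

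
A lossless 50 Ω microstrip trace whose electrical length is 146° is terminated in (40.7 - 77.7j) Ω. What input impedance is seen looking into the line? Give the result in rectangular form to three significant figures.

Z_in ≈ 195 + j91.2 Ω

tan(βl) = tan(146°) = -0.675
Z_in = Z_0·(Z_L + jZ_0·tanβl)/(Z_0 + jZ_L·tanβl)
     = 50·(40.7 − j111)/(-2.41 − j27.5)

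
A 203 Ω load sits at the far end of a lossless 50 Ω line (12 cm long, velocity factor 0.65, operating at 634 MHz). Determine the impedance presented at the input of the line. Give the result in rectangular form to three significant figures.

Z_in ≈ 27.9 + j52.2 Ω

λ = v/f = 0.65·c / 634 MHz = 0.308 m
βl = 2π·l/λ = 2π × 0.39 = 140°
tan(βl) = tan(140°) = -0.826
Z_in = Z_0·(Z_L + jZ_0·tanβl)/(Z_0 + jZ_L·tanβl)
     = 50·(203 − j41.3)/(50 − j168)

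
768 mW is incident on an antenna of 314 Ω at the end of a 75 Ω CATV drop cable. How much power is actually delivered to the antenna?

Γ = (314 − 75)/(314 + 75) = 0.614
|Γ|² = 0.377
P_refl = |Γ|²·P_inc = 290 mW, P_del = (1 − |Γ|²)·P_inc = 478 mW

P_delivered ≈ 478 mW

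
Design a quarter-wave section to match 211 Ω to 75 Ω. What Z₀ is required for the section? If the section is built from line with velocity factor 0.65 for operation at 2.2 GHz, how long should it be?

Z_qwt = √(Z_0·R_L) = √(75 × 211) = √15820
λ = 0.65·c/f = 0.0886 m, so l = λ/4 = 0.0222 m

Z_qwt ≈ 126 Ω; length ≈ 2.22 cm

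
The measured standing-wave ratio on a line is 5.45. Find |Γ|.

|Γ| ≈ 0.69

|Γ| = (S − 1)/(S + 1) = (5.45 − 1)/(5.45 + 1) = 4.45/6.45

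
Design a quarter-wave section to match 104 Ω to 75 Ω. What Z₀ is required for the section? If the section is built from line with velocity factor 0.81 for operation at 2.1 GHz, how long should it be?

Z_qwt ≈ 88.3 Ω; length ≈ 2.89 cm

Z_qwt = √(Z_0·R_L) = √(75 × 104) = √7800
λ = 0.81·c/f = 0.116 m, so l = λ/4 = 0.0289 m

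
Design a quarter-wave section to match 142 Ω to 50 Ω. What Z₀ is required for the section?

Z_qwt ≈ 84.3 Ω

Z_qwt = √(Z_0·R_L) = √(50 × 142) = √7100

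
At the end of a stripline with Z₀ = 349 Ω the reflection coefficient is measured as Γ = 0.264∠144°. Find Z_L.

Z_L = Z_0·(1 + Γ)/(1 − Γ) = 349·(0.786 + j0.155)/(1.21 − j0.155)

Z_L ≈ 217 + j72.4 Ω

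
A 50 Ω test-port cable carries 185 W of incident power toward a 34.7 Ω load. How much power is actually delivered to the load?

P_delivered ≈ 179 W

Γ = (34.7 − 50)/(34.7 + 50) = -0.181
|Γ|² = 0.0326
P_refl = |Γ|²·P_inc = 6.04 W, P_del = (1 − |Γ|²)·P_inc = 179 W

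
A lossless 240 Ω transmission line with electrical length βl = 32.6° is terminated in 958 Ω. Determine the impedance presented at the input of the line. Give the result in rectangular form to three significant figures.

Z_in ≈ 180 − j305 Ω

tan(βl) = tan(32.6°) = 0.64
Z_in = Z_0·(Z_L + jZ_0·tanβl)/(Z_0 + jZ_L·tanβl)
     = 240·(958 + j153)/(240 + j613)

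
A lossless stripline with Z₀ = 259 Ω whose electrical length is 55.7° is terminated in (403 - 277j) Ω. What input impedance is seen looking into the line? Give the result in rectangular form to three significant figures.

tan(βl) = tan(55.7°) = 1.47
Z_in = Z_0·(Z_L + jZ_0·tanβl)/(Z_0 + jZ_L·tanβl)
     = 259·(403 + j103)/(665 + j591)

Z_in ≈ 108 − j55.6 Ω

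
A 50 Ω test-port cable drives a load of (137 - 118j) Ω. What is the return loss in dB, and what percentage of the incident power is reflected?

RL ≈ 3.57 dB; 44% of incident power reflected

Γ = (87 − j118)/(187 − j118), |Γ| = 0.663
RL = −20·log₁₀(0.663) = 3.57 dB
P_refl/P_inc = |Γ|² = 0.44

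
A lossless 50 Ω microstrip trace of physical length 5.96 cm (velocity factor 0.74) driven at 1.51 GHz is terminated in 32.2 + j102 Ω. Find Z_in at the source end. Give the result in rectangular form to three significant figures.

Z_in ≈ 8.02 + j30.1 Ω

λ = v/f = 0.74·c / 1.51 GHz = 0.147 m
βl = 2π·l/λ = 2π × 0.405 = 146°
tan(βl) = tan(146°) = -0.676
Z_in = Z_0·(Z_L + jZ_0·tanβl)/(Z_0 + jZ_L·tanβl)
     = 50·(32.2 + j68.2)/(119 − j21.8)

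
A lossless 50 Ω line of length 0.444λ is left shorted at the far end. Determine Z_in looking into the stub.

βl = 2π × 0.444 = 160°
tan(βl) = -0.367
For a shorted stub, Z_in = jZ_0·tan(βl)

Z_in ≈ −j18.4 Ω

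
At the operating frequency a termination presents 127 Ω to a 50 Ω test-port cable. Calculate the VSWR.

VSWR ≈ 2.54

Γ = (127 − 50)/(127 + 50) = 0.435
VSWR = (1 + 0.435)/(1 − 0.435)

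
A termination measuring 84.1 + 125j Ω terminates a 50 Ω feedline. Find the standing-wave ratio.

VSWR ≈ 5.82

Γ = (Z_L − Z_0)/(Z_L + Z_0) = (34.1 + j125)/(134.1 + j125)
|Γ| = 130/183 = 0.707
VSWR = (1 + |Γ|)/(1 − |Γ|) = 1.71/0.293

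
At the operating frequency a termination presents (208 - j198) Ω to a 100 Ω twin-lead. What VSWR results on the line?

Γ = (Z_L − Z_0)/(Z_L + Z_0) = (108 − j198)/(308 − j198)
|Γ| = 226/366 = 0.616
VSWR = (1 + |Γ|)/(1 − |Γ|) = 1.62/0.384

VSWR ≈ 4.21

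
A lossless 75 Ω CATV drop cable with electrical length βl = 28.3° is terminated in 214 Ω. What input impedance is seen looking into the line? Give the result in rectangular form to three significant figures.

Z_in ≈ 82.1 − j85.8 Ω

tan(βl) = tan(28.3°) = 0.538
Z_in = Z_0·(Z_L + jZ_0·tanβl)/(Z_0 + jZ_L·tanβl)
     = 75·(214 + j40.4)/(75 + j115)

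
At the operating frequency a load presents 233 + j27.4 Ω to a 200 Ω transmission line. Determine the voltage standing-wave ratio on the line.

Γ = (Z_L − Z_0)/(Z_L + Z_0) = (33 + j27.4)/(433 + j27.4)
|Γ| = 42.9/434 = 0.0989
VSWR = (1 + |Γ|)/(1 − |Γ|) = 1.1/0.901

VSWR ≈ 1.22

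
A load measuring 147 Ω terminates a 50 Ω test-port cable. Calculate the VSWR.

VSWR ≈ 2.94

For a purely resistive load, VSWR = R_L/Z_0 or Z_0/R_L (whichever > 1) = 147/50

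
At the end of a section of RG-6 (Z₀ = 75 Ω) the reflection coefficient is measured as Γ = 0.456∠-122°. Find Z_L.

Z_L = Z_0·(1 + Γ)/(1 − Γ) = 75·(0.758 − j0.387)/(1.24 + j0.387)

Z_L ≈ 35.1 − j34.3 Ω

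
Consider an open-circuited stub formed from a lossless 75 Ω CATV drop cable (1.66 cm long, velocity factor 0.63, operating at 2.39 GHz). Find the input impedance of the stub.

λ = v/f = 0.63·c / 2.39 GHz = 0.0791 m
βl = 2π·l/λ = 2π × 0.21 = 75.6°
tan(βl) = 3.89
For an open-circuited stub, Z_in = −jZ_0·cot(βl) = −jZ_0/tan(βl)

Z_in ≈ −j19.3 Ω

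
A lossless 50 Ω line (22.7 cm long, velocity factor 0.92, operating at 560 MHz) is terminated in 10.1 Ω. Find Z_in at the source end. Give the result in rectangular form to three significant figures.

Z_in ≈ 10.7 − j12.1 Ω

λ = v/f = 0.92·c / 560 MHz = 0.493 m
βl = 2π·l/λ = 2π × 0.461 = 166°
tan(βl) = tan(166°) = -0.253
Z_in = Z_0·(Z_L + jZ_0·tanβl)/(Z_0 + jZ_L·tanβl)
     = 50·(10.1 − j12.6)/(50 − j2.55)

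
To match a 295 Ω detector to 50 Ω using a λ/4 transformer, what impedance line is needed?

Z_qwt = √(Z_0·R_L) = √(50 × 295) = √14750

Z_qwt ≈ 121 Ω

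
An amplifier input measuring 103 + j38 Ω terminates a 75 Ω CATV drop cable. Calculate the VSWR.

VSWR ≈ 1.7

Γ = (Z_L − Z_0)/(Z_L + Z_0) = (28 + j38)/(178 + j38)
|Γ| = 47.2/182 = 0.259
VSWR = (1 + |Γ|)/(1 − |Γ|) = 1.26/0.741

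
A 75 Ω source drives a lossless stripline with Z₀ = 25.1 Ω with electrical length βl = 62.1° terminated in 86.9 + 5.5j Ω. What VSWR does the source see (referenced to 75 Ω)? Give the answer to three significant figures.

VSWR ≈ 8.37

tan(βl) = 1.89
Z_in = Z_0·(Z_L + jZ_0·tanβl)/(Z_0 + jZ_L·tanβl) = 9.21 − j12.5 Ω
Γ_s = (Z_in − Z_s)/(Z_in + Z_s) = (-65.8 − j12.5)/(84.2 − j12.5), |Γ_s| = 0.787
VSWR = (1 + |Γ_s|)/(1 − |Γ_s|)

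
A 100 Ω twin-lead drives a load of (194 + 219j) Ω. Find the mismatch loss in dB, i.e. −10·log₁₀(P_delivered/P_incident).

Γ = (94 + j219)/(294 + j219), |Γ| = 0.65
|Γ|² = 0.423, so P_del/P_inc = 1 − |Γ|² = 0.577
ML = −10·log₁₀(1 − |Γ|²)

mismatch loss ≈ 2.39 dB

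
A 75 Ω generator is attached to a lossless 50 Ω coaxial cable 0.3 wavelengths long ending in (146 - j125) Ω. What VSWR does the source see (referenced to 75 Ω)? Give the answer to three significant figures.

VSWR ≈ 6.88

βl = 2π × 0.3 = 108°
tan(βl) = -3.08
Z_in = Z_0·(Z_L + jZ_0·tanβl)/(Z_0 + jZ_L·tanβl) = 12.2 + j25.3 Ω
Γ_s = (Z_in − Z_s)/(Z_in + Z_s) = (-62.8 + j25.3)/(87.2 + j25.3), |Γ_s| = 0.746
VSWR = (1 + |Γ_s|)/(1 − |Γ_s|)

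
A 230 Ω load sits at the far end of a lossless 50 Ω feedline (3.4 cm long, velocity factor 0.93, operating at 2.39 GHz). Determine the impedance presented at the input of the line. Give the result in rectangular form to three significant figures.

λ = v/f = 0.93·c / 2.39 GHz = 0.117 m
βl = 2π·l/λ = 2π × 0.291 = 105°
tan(βl) = tan(105°) = -3.77
Z_in = Z_0·(Z_L + jZ_0·tanβl)/(Z_0 + jZ_L·tanβl)
     = 50·(230 − j189)/(50 − j867)

Z_in ≈ 11.6 + j12.6 Ω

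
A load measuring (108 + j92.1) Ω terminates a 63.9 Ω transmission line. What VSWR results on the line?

Γ = (Z_L − Z_0)/(Z_L + Z_0) = (44.1 + j92.1)/(171.9 + j92.1)
|Γ| = 102/195 = 0.524
VSWR = (1 + |Γ|)/(1 − |Γ|) = 1.52/0.476

VSWR ≈ 3.2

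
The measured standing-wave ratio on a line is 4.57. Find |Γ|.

|Γ| ≈ 0.641

|Γ| = (S − 1)/(S + 1) = (4.57 − 1)/(4.57 + 1) = 3.57/5.57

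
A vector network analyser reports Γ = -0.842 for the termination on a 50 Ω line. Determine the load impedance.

Z_L = Z_0·(1 + Γ)/(1 − Γ) = 50·(0.158)/(1.84)

Z_L ≈ 4.29 Ω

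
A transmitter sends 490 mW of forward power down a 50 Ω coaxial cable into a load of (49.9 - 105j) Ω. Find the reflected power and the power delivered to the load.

P_reflected ≈ 257 mW; P_delivered ≈ 233 mW

|Γ| = |(-0.1 − j105)/(99.9 − j105)| = 0.724
|Γ|² = 0.525
P_refl = |Γ|²·P_inc = 257 mW, P_del = (1 − |Γ|²)·P_inc = 233 mW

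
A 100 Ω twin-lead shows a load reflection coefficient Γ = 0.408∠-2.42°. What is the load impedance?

Z_L = Z_0·(1 + Γ)/(1 − Γ) = 100·(1.41 − j0.0172)/(0.592 + j0.0172)

Z_L ≈ 237 − j9.81 Ω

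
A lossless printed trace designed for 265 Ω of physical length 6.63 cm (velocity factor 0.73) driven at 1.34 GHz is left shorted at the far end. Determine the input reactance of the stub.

λ = v/f = 0.73·c / 1.34 GHz = 0.163 m
βl = 2π·l/λ = 2π × 0.406 = 146°
tan(βl) = -0.673
For a shorted stub, Z_in = jZ_0·tan(βl)

X_in ≈ -178 Ω (capacitive)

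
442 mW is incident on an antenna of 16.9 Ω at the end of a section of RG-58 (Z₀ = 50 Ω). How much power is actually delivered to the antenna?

P_delivered ≈ 334 mW

Γ = (16.9 − 50)/(16.9 + 50) = -0.495
|Γ|² = 0.245
P_refl = |Γ|²·P_inc = 108 mW, P_del = (1 − |Γ|²)·P_inc = 334 mW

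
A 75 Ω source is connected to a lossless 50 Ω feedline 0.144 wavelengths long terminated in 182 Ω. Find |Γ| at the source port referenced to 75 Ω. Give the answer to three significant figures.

|Γ| ≈ 0.626

βl = 2π × 0.144 = 51.8°
tan(βl) = 1.27
Z_in = Z_0·(Z_L + jZ_0·tanβl)/(Z_0 + jZ_L·tanβl) = 21.2 − j34.7 Ω
Γ_s = (Z_in − Z_s)/(Z_in + Z_s) = (-53.8 − j34.7)/(96.2 − j34.7), |Γ_s| = 0.626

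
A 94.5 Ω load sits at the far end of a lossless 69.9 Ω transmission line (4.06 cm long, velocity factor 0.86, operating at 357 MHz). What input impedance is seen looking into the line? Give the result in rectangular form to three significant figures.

Z_in ≈ 86 − j17.1 Ω

λ = v/f = 0.86·c / 357 MHz = 0.723 m
βl = 2π·l/λ = 2π × 0.0562 = 20.2°
tan(βl) = tan(20.2°) = 0.368
Z_in = Z_0·(Z_L + jZ_0·tanβl)/(Z_0 + jZ_L·tanβl)
     = 69.9·(94.5 + j25.8)/(69.9 + j34.8)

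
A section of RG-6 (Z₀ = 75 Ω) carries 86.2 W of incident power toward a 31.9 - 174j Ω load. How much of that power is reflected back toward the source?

P_reflected ≈ 66.4 W

|Γ| = |(-43.1 − j174)/(106.9 − j174)| = 0.878
|Γ|² = 0.771
P_refl = |Γ|²·P_inc = 66.4 W, P_del = (1 − |Γ|²)·P_inc = 19.8 W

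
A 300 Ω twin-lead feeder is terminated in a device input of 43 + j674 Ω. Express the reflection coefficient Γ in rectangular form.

Γ = (Z_L − Z_0)/(Z_L + Z_0) = (-257 + j674)/(343 + j674)

Γ ≈ 0.64 + j0.707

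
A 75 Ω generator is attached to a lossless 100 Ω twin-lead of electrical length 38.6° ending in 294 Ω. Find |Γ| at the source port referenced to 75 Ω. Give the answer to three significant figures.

|Γ| ≈ 0.533

tan(βl) = 0.798
Z_in = Z_0·(Z_L + jZ_0·tanβl)/(Z_0 + jZ_L·tanβl) = 74 − j93.8 Ω
Γ_s = (Z_in − Z_s)/(Z_in + Z_s) = (-1.04 − j93.8)/(149 − j93.8), |Γ_s| = 0.533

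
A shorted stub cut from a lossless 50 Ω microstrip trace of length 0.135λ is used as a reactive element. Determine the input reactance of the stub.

βl = 2π × 0.135 = 48.6°
tan(βl) = 1.13
For a shorted stub, Z_in = jZ_0·tan(βl)

X_in ≈ 56.7 Ω (inductive)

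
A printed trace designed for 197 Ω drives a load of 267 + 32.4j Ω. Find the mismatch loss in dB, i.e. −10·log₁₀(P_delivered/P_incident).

mismatch loss ≈ 0.121 dB

Γ = (70 + j32.4)/(464 + j32.4), |Γ| = 0.166
|Γ|² = 0.0275, so P_del/P_inc = 1 − |Γ|² = 0.972
ML = −10·log₁₀(1 − |Γ|²)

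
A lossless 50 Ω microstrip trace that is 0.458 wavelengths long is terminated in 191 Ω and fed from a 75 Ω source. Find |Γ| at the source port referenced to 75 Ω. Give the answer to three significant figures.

|Γ| ≈ 0.471

βl = 2π × 0.458 = 165°
tan(βl) = -0.27
Z_in = Z_0·(Z_L + jZ_0·tanβl)/(Z_0 + jZ_L·tanβl) = 99.2 + j88.9 Ω
Γ_s = (Z_in − Z_s)/(Z_in + Z_s) = (24.2 + j88.9)/(174 + j88.9), |Γ_s| = 0.471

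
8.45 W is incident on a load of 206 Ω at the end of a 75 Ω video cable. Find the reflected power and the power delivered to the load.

P_reflected ≈ 1.84 W; P_delivered ≈ 6.61 W

Γ = (206 − 75)/(206 + 75) = 0.466
|Γ|² = 0.217
P_refl = |Γ|²·P_inc = 1.84 W, P_del = (1 − |Γ|²)·P_inc = 6.61 W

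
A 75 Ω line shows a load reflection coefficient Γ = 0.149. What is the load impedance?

Z_L = Z_0·(1 + Γ)/(1 − Γ) = 75·(1.15)/(0.851)

Z_L ≈ 101 Ω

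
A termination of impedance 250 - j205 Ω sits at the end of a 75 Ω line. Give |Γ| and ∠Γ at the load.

Γ ≈ 0.701 ∠ -17.3°

Γ = (Z_L − Z_0)/(Z_L + Z_0) = (175 − j205)/(325 − j205)
|Γ| = 270/384 = 0.701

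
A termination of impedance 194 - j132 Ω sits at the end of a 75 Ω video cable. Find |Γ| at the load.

Γ = (Z_L − Z_0)/(Z_L + Z_0) = (119 − j132)/(269 − j132)
|Γ| = 178/300

|Γ| ≈ 0.593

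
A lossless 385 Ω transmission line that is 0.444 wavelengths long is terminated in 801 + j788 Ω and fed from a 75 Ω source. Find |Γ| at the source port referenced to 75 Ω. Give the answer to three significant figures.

|Γ| ≈ 0.881

βl = 2π × 0.444 = 160°
tan(βl) = -0.367
Z_in = Z_0·(Z_L + jZ_0·tanβl)/(Z_0 + jZ_L·tanβl) = 249 + j478 Ω
Γ_s = (Z_in − Z_s)/(Z_in + Z_s) = (174 + j478)/(324 + j478), |Γ_s| = 0.881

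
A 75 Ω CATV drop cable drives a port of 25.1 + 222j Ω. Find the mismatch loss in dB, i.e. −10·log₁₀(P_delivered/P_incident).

mismatch loss ≈ 8.96 dB

Γ = (-49.9 + j222)/(100.1 + j222), |Γ| = 0.934
|Γ|² = 0.873, so P_del/P_inc = 1 − |Γ|² = 0.127
ML = −10·log₁₀(1 − |Γ|²)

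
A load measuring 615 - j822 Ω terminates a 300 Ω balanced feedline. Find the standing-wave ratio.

VSWR ≈ 6.03

Γ = (Z_L − Z_0)/(Z_L + Z_0) = (315 − j822)/(915 − j822)
|Γ| = 880/1230 = 0.716
VSWR = (1 + |Γ|)/(1 − |Γ|) = 1.72/0.284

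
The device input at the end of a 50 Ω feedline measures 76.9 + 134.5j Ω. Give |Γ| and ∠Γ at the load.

Γ = (Z_L − Z_0)/(Z_L + Z_0) = (26.9 + j134.5)/(126.9 + j134.5)
|Γ| = 137/185 = 0.742

Γ ≈ 0.742 ∠ 32°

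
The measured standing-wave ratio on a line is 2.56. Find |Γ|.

|Γ| ≈ 0.438

|Γ| = (S − 1)/(S + 1) = (2.56 − 1)/(2.56 + 1) = 1.56/3.56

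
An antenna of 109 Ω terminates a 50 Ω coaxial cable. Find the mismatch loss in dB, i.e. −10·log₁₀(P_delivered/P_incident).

Γ = (109 − 50)/(109 + 50) = 0.371
|Γ|² = 0.138, so P_del/P_inc = 1 − |Γ|² = 0.862
ML = −10·log₁₀(1 − |Γ|²)

mismatch loss ≈ 0.643 dB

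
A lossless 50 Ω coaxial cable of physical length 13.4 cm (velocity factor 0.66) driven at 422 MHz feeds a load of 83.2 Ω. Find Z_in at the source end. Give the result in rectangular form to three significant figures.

λ = v/f = 0.66·c / 422 MHz = 0.469 m
βl = 2π·l/λ = 2π × 0.286 = 103°
tan(βl) = tan(103°) = -4.4
Z_in = Z_0·(Z_L + jZ_0·tanβl)/(Z_0 + jZ_L·tanβl)
     = 50·(83.2 − j220)/(50 − j366)

Z_in ≈ 31 + j7.13 Ω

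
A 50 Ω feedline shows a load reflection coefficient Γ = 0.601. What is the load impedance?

Z_L ≈ 201 Ω

Z_L = Z_0·(1 + Γ)/(1 − Γ) = 50·(1.6)/(0.399)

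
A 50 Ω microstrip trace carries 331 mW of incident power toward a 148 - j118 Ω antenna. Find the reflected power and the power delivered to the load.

|Γ| = |(98 − j118)/(198 − j118)| = 0.665
|Γ|² = 0.443
P_refl = |Γ|²·P_inc = 147 mW, P_del = (1 − |Γ|²)·P_inc = 184 mW

P_reflected ≈ 147 mW; P_delivered ≈ 184 mW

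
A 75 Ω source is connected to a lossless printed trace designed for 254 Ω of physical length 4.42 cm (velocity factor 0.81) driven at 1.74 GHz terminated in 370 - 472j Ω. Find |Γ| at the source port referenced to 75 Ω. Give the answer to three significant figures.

|Γ| ≈ 0.774

λ = v/f = 0.81·c / 1.74 GHz = 0.14 m
βl = 2π·l/λ = 2π × 0.316 = 114°
tan(βl) = -2.25
Z_in = Z_0·(Z_L + jZ_0·tanβl)/(Z_0 + jZ_L·tanβl) = 107 + j217 Ω
Γ_s = (Z_in − Z_s)/(Z_in + Z_s) = (32.4 + j217)/(182 + j217), |Γ_s| = 0.774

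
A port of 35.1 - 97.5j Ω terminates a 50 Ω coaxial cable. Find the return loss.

Γ = (-14.9 − j97.5)/(85.1 − j97.5), |Γ| = 0.762
RL = −20·log₁₀|Γ| = −20·log₁₀(0.762)

RL ≈ 2.36 dB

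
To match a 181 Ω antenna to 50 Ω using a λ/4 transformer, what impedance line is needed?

Z_qwt = √(Z_0·R_L) = √(50 × 181) = √9050

Z_qwt ≈ 95.1 Ω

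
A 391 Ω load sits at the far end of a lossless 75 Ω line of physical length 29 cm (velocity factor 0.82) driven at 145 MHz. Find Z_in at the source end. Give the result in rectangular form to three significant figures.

λ = v/f = 0.82·c / 145 MHz = 1.7 m
βl = 2π·l/λ = 2π × 0.171 = 61.5°
tan(βl) = tan(61.5°) = 1.84
Z_in = Z_0·(Z_L + jZ_0·tanβl)/(Z_0 + jZ_L·tanβl)
     = 75·(391 + j138)/(75 + j721)

Z_in ≈ 18.4 − j38.7 Ω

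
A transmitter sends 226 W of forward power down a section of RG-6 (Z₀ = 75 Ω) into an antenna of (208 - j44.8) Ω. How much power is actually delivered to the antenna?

P_delivered ≈ 172 W

|Γ| = |(133 − j44.8)/(283 − j44.8)| = 0.49
|Γ|² = 0.24
P_refl = |Γ|²·P_inc = 54.2 W, P_del = (1 − |Γ|²)·P_inc = 172 W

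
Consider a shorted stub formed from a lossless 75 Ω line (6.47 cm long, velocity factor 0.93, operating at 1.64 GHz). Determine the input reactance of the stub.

X_in ≈ -70.2 Ω (capacitive)

λ = v/f = 0.93·c / 1.64 GHz = 0.17 m
βl = 2π·l/λ = 2π × 0.38 = 137°
tan(βl) = -0.935
For a shorted stub, Z_in = jZ_0·tan(βl)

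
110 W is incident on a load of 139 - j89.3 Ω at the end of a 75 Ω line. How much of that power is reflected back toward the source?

|Γ| = |(64 − j89.3)/(214 − j89.3)| = 0.474
|Γ|² = 0.224
P_refl = |Γ|²·P_inc = 24.7 W, P_del = (1 − |Γ|²)·P_inc = 85.3 W

P_reflected ≈ 24.7 W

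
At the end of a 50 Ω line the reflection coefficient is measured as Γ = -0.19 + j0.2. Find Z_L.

Z_L = Z_0·(1 + Γ)/(1 − Γ) = 50·(0.81 + j0.2)/(1.19 − j0.2)

Z_L ≈ 31.7 + j13.7 Ω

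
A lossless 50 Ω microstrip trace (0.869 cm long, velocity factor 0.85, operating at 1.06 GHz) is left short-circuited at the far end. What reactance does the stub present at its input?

X_in ≈ 11.5 Ω (inductive)

λ = v/f = 0.85·c / 1.06 GHz = 0.241 m
βl = 2π·l/λ = 2π × 0.0361 = 13°
tan(βl) = 0.231
For a short-circuited stub, Z_in = jZ_0·tan(βl)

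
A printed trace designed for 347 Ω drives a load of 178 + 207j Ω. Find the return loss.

RL ≈ 6.49 dB

Γ = (-169 + j207)/(525 + j207), |Γ| = 0.474
RL = −20·log₁₀|Γ| = −20·log₁₀(0.474)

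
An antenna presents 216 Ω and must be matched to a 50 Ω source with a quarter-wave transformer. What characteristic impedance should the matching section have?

Z_qwt = √(Z_0·R_L) = √(50 × 216) = √10800

Z_qwt ≈ 104 Ω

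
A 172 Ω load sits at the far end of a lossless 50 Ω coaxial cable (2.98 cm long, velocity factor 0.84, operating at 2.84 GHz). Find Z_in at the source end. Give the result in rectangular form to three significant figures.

λ = v/f = 0.84·c / 2.84 GHz = 0.0887 m
βl = 2π·l/λ = 2π × 0.336 = 121°
tan(βl) = tan(121°) = -1.67
Z_in = Z_0·(Z_L + jZ_0·tanβl)/(Z_0 + jZ_L·tanβl)
     = 50·(172 − j83.5)/(50 − j287)

Z_in ≈ 19.2 + j26.6 Ω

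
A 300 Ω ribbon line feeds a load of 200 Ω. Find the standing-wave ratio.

For a purely resistive load, VSWR = R_L/Z_0 or Z_0/R_L (whichever > 1) = 300/200

VSWR ≈ 1.5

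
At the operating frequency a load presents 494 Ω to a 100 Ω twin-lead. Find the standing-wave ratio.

VSWR ≈ 4.94

Γ = (494 − 100)/(494 + 100) = 0.663
VSWR = (1 + 0.663)/(1 − 0.663)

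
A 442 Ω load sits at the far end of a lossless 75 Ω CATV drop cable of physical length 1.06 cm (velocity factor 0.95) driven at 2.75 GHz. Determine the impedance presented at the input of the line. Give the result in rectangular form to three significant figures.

λ = v/f = 0.95·c / 2.75 GHz = 0.104 m
βl = 2π·l/λ = 2π × 0.102 = 36.8°
tan(βl) = tan(36.8°) = 0.749
Z_in = Z_0·(Z_L + jZ_0·tanβl)/(Z_0 + jZ_L·tanβl)
     = 75·(442 + j56.2)/(75 + j331)

Z_in ≈ 33.7 − j92.5 Ω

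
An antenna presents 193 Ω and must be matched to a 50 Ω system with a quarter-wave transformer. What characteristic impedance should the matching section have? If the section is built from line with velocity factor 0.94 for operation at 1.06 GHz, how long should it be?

Z_qwt ≈ 98.2 Ω; length ≈ 6.65 cm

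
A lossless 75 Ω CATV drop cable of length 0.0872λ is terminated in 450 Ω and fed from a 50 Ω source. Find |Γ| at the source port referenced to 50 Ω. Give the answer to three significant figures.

βl = 2π × 0.0872 = 31.4°
tan(βl) = 0.61
Z_in = Z_0·(Z_L + jZ_0·tanβl)/(Z_0 + jZ_L·tanβl) = 42.9 − j111 Ω
Γ_s = (Z_in − Z_s)/(Z_in + Z_s) = (-7.13 − j111)/(92.9 − j111), |Γ_s| = 0.769

|Γ| ≈ 0.769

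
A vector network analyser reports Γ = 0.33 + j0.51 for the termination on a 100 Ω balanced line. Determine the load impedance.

Z_L ≈ 89 + j144 Ω

Z_L = Z_0·(1 + Γ)/(1 − Γ) = 100·(1.33 + j0.51)/(0.67 − j0.51)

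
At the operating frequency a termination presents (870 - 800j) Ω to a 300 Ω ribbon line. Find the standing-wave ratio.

VSWR ≈ 5.52

Γ = (Z_L − Z_0)/(Z_L + Z_0) = (570 − j800)/(1170 − j800)
|Γ| = 982/1420 = 0.693
VSWR = (1 + |Γ|)/(1 − |Γ|) = 1.69/0.307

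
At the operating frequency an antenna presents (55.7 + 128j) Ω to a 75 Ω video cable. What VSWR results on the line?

VSWR ≈ 5.84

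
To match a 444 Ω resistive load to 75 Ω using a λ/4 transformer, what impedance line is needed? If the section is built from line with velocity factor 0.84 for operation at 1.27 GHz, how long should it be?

Z_qwt = √(Z_0·R_L) = √(75 × 444) = √33300
λ = 0.84·c/f = 0.198 m, so l = λ/4 = 0.0496 m

Z_qwt ≈ 182 Ω; length ≈ 4.96 cm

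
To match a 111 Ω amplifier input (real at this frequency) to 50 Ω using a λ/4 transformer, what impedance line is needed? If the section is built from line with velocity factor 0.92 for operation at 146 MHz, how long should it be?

Z_qwt = √(Z_0·R_L) = √(50 × 111) = √5550
λ = 0.92·c/f = 1.89 m, so l = λ/4 = 0.473 m

Z_qwt ≈ 74.5 Ω; length ≈ 47.3 cm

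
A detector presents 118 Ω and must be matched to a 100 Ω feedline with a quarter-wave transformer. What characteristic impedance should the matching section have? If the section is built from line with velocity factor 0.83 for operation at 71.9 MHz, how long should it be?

Z_qwt ≈ 109 Ω; length ≈ 86.6 cm

Z_qwt = √(Z_0·R_L) = √(100 × 118) = √11800
λ = 0.83·c/f = 3.46 m, so l = λ/4 = 0.866 m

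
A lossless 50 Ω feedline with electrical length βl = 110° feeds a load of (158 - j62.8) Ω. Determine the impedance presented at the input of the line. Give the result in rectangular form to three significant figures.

Z_in ≈ 16.6 + j22.9 Ω

tan(βl) = tan(110°) = -2.75
Z_in = Z_0·(Z_L + jZ_0·tanβl)/(Z_0 + jZ_L·tanβl)
     = 50·(158 − j200)/(-123 − j434)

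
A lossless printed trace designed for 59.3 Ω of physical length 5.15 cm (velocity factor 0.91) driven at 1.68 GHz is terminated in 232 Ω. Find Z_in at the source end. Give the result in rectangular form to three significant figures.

Z_in ≈ 18 + j24.5 Ω

λ = v/f = 0.91·c / 1.68 GHz = 0.163 m
βl = 2π·l/λ = 2π × 0.317 = 114°
tan(βl) = tan(114°) = -2.24
Z_in = Z_0·(Z_L + jZ_0·tanβl)/(Z_0 + jZ_L·tanβl)
     = 59.3·(232 − j133)/(59.3 − j519)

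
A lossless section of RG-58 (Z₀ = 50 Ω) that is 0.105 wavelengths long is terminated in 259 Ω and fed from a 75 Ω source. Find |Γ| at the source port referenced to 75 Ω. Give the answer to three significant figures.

|Γ| ≈ 0.673

βl = 2π × 0.105 = 37.8°
tan(βl) = 0.776
Z_in = Z_0·(Z_L + jZ_0·tanβl)/(Z_0 + jZ_L·tanβl) = 24.2 − j58.4 Ω
Γ_s = (Z_in − Z_s)/(Z_in + Z_s) = (-50.8 − j58.4)/(99.2 − j58.4), |Γ_s| = 0.673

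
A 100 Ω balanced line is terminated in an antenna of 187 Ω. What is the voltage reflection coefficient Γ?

Γ = 0.303

Γ = (Z_L − Z_0)/(Z_L + Z_0) = (187 − 100)/(187 + 100) = 87/287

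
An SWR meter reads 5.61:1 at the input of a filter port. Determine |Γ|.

|Γ| = (S − 1)/(S + 1) = (5.61 − 1)/(5.61 + 1) = 4.61/6.61

|Γ| ≈ 0.697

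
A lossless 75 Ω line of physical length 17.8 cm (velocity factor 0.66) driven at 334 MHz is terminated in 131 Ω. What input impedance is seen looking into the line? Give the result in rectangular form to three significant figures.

Z_in ≈ 45.9 + j15.9 Ω

λ = v/f = 0.66·c / 334 MHz = 0.593 m
βl = 2π·l/λ = 2π × 0.3 = 108°
tan(βl) = tan(108°) = -3.06
Z_in = Z_0·(Z_L + jZ_0·tanβl)/(Z_0 + jZ_L·tanβl)
     = 75·(131 − j230)/(75 − j401)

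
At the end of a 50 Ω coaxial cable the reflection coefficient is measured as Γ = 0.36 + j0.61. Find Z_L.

Z_L ≈ 31.9 + j78 Ω

Z_L = Z_0·(1 + Γ)/(1 − Γ) = 50·(1.36 + j0.61)/(0.64 − j0.61)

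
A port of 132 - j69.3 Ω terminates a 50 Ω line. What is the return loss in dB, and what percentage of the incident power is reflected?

Γ = (82 − j69.3)/(182 − j69.3), |Γ| = 0.551
RL = −20·log₁₀(0.551) = 5.17 dB
P_refl/P_inc = |Γ|² = 0.304

RL ≈ 5.17 dB; 30.4% of incident power reflected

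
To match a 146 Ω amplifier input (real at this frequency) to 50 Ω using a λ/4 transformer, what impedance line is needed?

Z_qwt ≈ 85.4 Ω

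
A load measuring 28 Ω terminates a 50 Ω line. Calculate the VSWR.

Γ = (28 − 50)/(28 + 50) = -0.282
VSWR = (1 + 0.282)/(1 − 0.282)

VSWR ≈ 1.79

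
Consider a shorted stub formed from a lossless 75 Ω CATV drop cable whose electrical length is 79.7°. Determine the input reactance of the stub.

tan(βl) = 5.5
For a shorted stub, Z_in = jZ_0·tan(βl)

X_in ≈ 413 Ω (inductive)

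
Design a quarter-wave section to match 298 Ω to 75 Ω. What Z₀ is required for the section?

Z_qwt ≈ 149 Ω

Z_qwt = √(Z_0·R_L) = √(75 × 298) = √22350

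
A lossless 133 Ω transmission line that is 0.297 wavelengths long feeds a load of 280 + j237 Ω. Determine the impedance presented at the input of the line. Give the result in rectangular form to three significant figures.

βl = 2π × 0.297 = 107°
tan(βl) = tan(107°) = -3.29
Z_in = Z_0·(Z_L + jZ_0·tanβl)/(Z_0 + jZ_L·tanβl)
     = 133·(280 − j200)/(912 − j920)

Z_in ≈ 34.8 + j5.95 Ω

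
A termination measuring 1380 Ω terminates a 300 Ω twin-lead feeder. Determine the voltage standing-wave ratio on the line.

VSWR ≈ 4.6

For a purely resistive load, VSWR = R_L/Z_0 or Z_0/R_L (whichever > 1) = 1380/300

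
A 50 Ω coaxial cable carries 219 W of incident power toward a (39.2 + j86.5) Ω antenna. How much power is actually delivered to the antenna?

P_delivered ≈ 111 W

|Γ| = |(-10.8 + j86.5)/(89.2 + j86.5)| = 0.702
|Γ|² = 0.492
P_refl = |Γ|²·P_inc = 108 W, P_del = (1 − |Γ|²)·P_inc = 111 W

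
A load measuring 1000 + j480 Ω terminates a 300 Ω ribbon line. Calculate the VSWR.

VSWR ≈ 4.16

Γ = (Z_L − Z_0)/(Z_L + Z_0) = (700 + j480)/(1300 + j480)
|Γ| = 849/1390 = 0.612
VSWR = (1 + |Γ|)/(1 − |Γ|) = 1.61/0.388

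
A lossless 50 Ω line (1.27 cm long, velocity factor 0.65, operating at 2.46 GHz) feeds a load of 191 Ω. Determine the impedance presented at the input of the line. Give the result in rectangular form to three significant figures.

λ = v/f = 0.65·c / 2.46 GHz = 0.0793 m
βl = 2π·l/λ = 2π × 0.16 = 57.7°
tan(βl) = tan(57.7°) = 1.58
Z_in = Z_0·(Z_L + jZ_0·tanβl)/(Z_0 + jZ_L·tanβl)
     = 50·(191 + j79)/(50 + j302)

Z_in ≈ 17.8 − j28.7 Ω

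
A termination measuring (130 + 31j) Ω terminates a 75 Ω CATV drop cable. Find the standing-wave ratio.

VSWR ≈ 1.88

Γ = (Z_L − Z_0)/(Z_L + Z_0) = (55 + j31)/(205 + j31)
|Γ| = 63.1/207 = 0.305
VSWR = (1 + |Γ|)/(1 − |Γ|) = 1.3/0.695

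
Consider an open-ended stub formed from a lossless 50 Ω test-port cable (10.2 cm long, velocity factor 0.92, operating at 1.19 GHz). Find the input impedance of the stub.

Z_in ≈ +j126 Ω

λ = v/f = 0.92·c / 1.19 GHz = 0.232 m
βl = 2π·l/λ = 2π × 0.44 = 158°
tan(βl) = -0.398
For an open-ended stub, Z_in = −jZ_0·cot(βl) = −jZ_0/tan(βl)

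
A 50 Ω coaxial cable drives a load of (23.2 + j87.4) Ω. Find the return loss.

Γ = (-26.8 + j87.4)/(73.2 + j87.4), |Γ| = 0.802
RL = −20·log₁₀|Γ| = −20·log₁₀(0.802)

RL ≈ 1.92 dB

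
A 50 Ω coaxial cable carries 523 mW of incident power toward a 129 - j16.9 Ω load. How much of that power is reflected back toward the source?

|Γ| = |(79 − j16.9)/(179 − j16.9)| = 0.449
|Γ|² = 0.202
P_refl = |Γ|²·P_inc = 106 mW, P_del = (1 − |Γ|²)·P_inc = 417 mW

P_reflected ≈ 106 mW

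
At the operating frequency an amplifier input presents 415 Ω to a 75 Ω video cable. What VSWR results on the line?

VSWR ≈ 5.53

Γ = (415 − 75)/(415 + 75) = 0.694
VSWR = (1 + 0.694)/(1 − 0.694)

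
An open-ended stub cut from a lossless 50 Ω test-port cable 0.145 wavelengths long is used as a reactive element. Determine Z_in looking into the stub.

Z_in ≈ −j38.8 Ω

βl = 2π × 0.145 = 52.2°
tan(βl) = 1.29
For an open-ended stub, Z_in = −jZ_0·cot(βl) = −jZ_0/tan(βl)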